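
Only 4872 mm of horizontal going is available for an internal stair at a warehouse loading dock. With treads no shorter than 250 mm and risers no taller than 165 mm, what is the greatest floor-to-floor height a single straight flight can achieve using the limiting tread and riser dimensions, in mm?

Treads that fit: ⌊4872 / 250⌋ = 19.
Risers = treads + 1 = 20.
Maximum height = 20 × 165 = 3300 mm.

3300 mm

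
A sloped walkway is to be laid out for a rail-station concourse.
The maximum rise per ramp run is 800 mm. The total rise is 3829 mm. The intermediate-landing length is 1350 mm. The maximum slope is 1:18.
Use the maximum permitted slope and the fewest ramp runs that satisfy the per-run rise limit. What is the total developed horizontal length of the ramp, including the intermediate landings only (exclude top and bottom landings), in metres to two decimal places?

74.32 m

At most 800 each: 3829/800 = 4.79, giving 5 ramp runs. That means 4 intermediate landings.
Ramp run (horizontal) at 1:18: 3829 × 18 = 68922 mm.
4 intermediate landings contribute 4 × 1350 = 5400 mm.
Total developed length = 68922 + 5400 = 74322 mm.
= 74.32 m.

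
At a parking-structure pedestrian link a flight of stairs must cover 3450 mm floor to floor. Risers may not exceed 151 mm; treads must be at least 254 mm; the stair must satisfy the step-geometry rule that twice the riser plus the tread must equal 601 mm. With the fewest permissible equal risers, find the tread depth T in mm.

3450 / 151 = 22.848 → round up to 23 risers.
R = 3450 ÷ 23 = 150 mm.
T = 601 − 2·150 = 301 mm, which satisfies the 254 mm minimum.

301 mm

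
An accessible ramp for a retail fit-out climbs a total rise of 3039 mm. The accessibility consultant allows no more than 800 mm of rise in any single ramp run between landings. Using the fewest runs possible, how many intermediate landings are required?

3 intermediate landings

3039 / 800 = 3.80, so 4 ramp runs are needed.
4 runs are separated by 3 intermediate landings.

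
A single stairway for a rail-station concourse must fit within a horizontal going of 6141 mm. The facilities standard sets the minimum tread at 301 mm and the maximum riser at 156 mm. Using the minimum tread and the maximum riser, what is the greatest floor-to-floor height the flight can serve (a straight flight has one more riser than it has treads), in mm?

Treads that fit: ⌊6141 / 301⌋ = 20.
Risers = treads + 1 = 21.
Maximum height = 21 × 156 = 3276 mm.

3276 mm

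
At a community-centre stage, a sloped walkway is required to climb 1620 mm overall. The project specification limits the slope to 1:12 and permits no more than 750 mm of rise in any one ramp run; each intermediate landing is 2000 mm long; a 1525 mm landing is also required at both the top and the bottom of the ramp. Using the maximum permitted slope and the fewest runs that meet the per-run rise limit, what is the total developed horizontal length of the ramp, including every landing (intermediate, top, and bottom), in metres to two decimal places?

26.49 m

⌈1620/750⌉ = 3 ramp runs. That means 2 intermediate landings.
Ramp run (horizontal) at 1:12: 1620 × 12 = 19440 mm.
Intermediate landings: 2 × 2000 = 4000 mm.
Top and bottom landings: 2 × 1525 = 3050 mm.
Total = 19440 + 4000 + 3050 = 26490 mm.
= 26.49 m.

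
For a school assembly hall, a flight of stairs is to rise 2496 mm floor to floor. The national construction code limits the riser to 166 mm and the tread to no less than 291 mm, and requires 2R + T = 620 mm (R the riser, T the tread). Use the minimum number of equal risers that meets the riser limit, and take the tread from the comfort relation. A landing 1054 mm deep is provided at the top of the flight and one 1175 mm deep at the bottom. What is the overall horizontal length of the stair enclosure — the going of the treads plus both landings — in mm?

6849 mm

2496 / 166 = 15.04, so 16 risers are needed.
R = 2496 ÷ 16 = 156 mm.
Tread T = 620 − 2 × 156 = 308 mm (≥ 291 mm).
Treads = 16 − 1 = 15; going = 15 × 308 = 4620 mm.
Add landings: 4620 + 1054 + 1175 = 6849 mm.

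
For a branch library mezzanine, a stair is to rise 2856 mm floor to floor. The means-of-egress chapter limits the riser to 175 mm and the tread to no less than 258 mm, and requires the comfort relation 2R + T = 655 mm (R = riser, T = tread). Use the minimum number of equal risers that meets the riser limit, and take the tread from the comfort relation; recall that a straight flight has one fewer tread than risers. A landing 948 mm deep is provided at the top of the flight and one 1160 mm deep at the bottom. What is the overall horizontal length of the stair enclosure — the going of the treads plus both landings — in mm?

2856 / 175 = 16.320 → round up to 17 risers.
Riser R = 2856 / 17 = 168 mm, within the 175 mm limit.
Tread T = 655 − 2 × 168 = 319 mm (≥ 258 mm).
Treads = 17 − 1 = 16; going = 16 × 319 = 5104 mm.
Add landings: 5104 + 948 + 1160 = 7212 mm.

7212 mm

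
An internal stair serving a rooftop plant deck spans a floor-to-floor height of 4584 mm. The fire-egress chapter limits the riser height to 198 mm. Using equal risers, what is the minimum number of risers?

At most 198 each: 4584/198 = 23.15, giving 24 risers.

24 risers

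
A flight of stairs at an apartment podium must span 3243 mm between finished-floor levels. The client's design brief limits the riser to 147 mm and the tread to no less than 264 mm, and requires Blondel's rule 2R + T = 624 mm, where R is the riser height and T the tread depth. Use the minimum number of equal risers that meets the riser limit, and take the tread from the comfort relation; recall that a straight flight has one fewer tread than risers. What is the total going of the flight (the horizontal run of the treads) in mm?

⌈3243/147⌉ = 23 risers.
Riser R = 3243 / 23 = 141 mm, within the 147 mm limit.
Tread T = 624 − 2 × 141 = 342 mm (≥ 264 mm).
Treads = 23 − 1 = 22; going = 22 × 342 = 7524 mm.

7524 mm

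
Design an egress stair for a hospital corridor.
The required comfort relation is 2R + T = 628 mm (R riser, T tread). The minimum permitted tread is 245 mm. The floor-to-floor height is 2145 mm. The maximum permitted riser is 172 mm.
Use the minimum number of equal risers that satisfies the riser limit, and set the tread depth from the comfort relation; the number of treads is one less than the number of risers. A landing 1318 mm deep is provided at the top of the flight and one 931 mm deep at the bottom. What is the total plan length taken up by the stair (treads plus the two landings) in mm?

5825 mm

⌈2145/172⌉ = 13 risers.
Riser R = 2145 / 13 = 165 mm, within the 172 mm limit.
From 2R + T = 628: T = 628 − 330 = 298 mm.
Going = (13 − 1) × 298 = 3576 mm.
Add landings: 3576 + 1318 + 931 = 5825 mm.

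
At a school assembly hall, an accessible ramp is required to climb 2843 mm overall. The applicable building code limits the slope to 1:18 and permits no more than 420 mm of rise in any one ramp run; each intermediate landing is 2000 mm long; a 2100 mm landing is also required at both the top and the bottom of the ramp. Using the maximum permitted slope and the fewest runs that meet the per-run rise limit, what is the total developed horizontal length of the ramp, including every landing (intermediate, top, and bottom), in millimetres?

67374 mm

⌈2843/420⌉ = 7 ramp runs. That means 6 intermediate landings.
Horizontal run for 2843 mm of rise at 1:18 is 2843 × 18 = 51174 mm.
Intermediate landings: 6 × 2000 = 12000 mm.
Top and bottom landings: 2 × 2100 = 4200 mm.
Total = 51174 + 12000 + 4200 = 67374 mm.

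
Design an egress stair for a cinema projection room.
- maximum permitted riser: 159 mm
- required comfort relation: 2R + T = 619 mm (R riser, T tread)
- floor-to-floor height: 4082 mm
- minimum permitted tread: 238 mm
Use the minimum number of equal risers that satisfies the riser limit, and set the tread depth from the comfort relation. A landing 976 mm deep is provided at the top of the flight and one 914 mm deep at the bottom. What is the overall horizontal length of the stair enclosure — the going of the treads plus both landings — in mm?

9515 mm

⌈4082/159⌉ = 26 risers.
Each riser is 4082/26 = 157 mm (≤ 159 mm).
From 2R + T = 619: T = 619 − 314 = 305 mm.
Treads = 26 − 1 = 25; going = 25 × 305 = 7625 mm.
Add landings: 7625 + 976 + 914 = 9515 mm.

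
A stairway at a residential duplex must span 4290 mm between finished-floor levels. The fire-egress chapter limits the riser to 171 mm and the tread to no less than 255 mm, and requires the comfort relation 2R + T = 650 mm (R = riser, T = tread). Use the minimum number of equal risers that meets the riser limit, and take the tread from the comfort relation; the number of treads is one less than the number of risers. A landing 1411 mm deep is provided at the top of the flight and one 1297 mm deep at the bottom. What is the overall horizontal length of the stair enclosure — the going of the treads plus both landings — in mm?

10708 mm

⌈4290/171⌉ = 26 risers.
R = 4290 ÷ 26 = 165 mm.
From 2R + T = 650: T = 650 − 330 = 320 mm.
Going = (26 − 1) × 320 = 8000 mm.
Enclosure = 8000 + 1411 + 1297 = 10708 mm.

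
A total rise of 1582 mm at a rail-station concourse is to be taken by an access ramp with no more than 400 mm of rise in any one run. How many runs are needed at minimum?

1582 / 400 = 3.955 → round up to 4 ramp runs.

4 runs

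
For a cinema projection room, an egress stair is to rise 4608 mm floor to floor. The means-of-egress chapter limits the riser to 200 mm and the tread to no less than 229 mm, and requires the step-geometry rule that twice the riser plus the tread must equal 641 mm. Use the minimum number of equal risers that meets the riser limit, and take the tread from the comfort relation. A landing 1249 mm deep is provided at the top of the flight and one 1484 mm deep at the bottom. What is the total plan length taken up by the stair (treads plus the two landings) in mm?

8644 mm

At most 200 each: 4608/200 = 23.04, giving 24 risers.
Riser R = 4608 / 24 = 192 mm, within the 200 mm limit.
From 2R + T = 641: T = 641 − 384 = 257 mm.
Going = (24 − 1) × 257 = 5911 mm.
Enclosure = 5911 + 1249 + 1484 = 8644 mm.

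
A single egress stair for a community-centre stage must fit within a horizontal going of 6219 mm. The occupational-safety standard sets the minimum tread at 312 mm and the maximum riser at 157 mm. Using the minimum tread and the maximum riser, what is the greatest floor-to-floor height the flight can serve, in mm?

3140 mm

6219 / 312 = 19.93, so 19 treads fit.
Risers = treads + 1 = 20.
Maximum height = 20 × 157 = 3140 mm.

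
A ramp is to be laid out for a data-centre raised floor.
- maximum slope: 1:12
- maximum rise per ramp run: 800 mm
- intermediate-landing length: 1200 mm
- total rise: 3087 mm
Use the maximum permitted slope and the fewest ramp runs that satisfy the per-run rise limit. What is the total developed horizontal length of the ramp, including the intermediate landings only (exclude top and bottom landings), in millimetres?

3087 / 800 = 3.859 → round up to 4 ramp runs. That means 3 intermediate landings.
Ramp run (horizontal) at 1:12: 3087 × 12 = 37044 mm.
3 intermediate landings contribute 3 × 1200 = 3600 mm.
Total developed length = 37044 + 3600 = 40644 mm.

40644 mm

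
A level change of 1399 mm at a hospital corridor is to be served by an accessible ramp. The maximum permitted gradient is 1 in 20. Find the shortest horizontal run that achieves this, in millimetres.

At 1:20 the run is 20 × 1399 = 27980 mm.

27980 mm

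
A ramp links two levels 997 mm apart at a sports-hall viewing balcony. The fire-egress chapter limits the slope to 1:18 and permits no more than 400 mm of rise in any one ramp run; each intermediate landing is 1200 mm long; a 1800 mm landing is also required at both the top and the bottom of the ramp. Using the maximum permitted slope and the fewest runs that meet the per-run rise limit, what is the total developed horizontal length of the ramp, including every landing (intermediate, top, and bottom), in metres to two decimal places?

⌈997/400⌉ = 3 ramp runs. That means 2 intermediate landings.
Ramp run (horizontal) at 1:18: 997 × 18 = 17946 mm.
2 intermediate landings contribute 2 × 1200 = 2400 mm.
Top and bottom landings: 2 × 1800 = 3600 mm.
Total = 17946 + 2400 + 3600 = 23946 mm.
= 23.95 m.

23.95 m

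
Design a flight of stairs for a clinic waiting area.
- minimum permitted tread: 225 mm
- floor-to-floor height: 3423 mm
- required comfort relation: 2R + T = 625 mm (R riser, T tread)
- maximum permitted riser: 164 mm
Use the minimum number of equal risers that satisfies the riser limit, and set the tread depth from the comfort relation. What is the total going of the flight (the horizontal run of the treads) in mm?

5980 mm

3423 / 164 = 20.87, so 21 risers are needed.
Riser R = 3423 / 21 = 163 mm, within the 164 mm limit.
Tread T = 625 − 2 × 163 = 299 mm (≥ 225 mm).
Going = (21 − 1) × 299 = 5980 mm.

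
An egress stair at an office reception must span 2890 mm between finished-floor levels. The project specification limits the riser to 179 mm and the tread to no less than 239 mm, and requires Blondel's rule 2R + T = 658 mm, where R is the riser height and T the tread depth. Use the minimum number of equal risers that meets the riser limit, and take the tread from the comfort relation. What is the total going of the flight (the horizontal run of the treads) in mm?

2890 / 179 = 16.145 → round up to 17 risers.
Each riser is 2890/17 = 170 mm (≤ 179 mm).
From 2R + T = 658: T = 658 − 340 = 318 mm.
17 risers give 16 treads; going = 16 × 318 = 5088 mm.

5088 mm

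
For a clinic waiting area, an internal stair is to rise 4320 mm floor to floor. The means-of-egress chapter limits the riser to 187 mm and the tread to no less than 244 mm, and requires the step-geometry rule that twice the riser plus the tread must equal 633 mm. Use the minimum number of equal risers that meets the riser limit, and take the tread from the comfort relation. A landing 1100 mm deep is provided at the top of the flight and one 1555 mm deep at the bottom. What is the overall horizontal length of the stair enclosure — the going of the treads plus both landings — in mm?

⌈4320/187⌉ = 24 risers.
R = 4320 ÷ 24 = 180 mm.
From 2R + T = 633: T = 633 − 360 = 273 mm.
24 risers give 23 treads; going = 23 × 273 = 6279 mm.
Add landings: 6279 + 1100 + 1555 = 8934 mm.

8934 mm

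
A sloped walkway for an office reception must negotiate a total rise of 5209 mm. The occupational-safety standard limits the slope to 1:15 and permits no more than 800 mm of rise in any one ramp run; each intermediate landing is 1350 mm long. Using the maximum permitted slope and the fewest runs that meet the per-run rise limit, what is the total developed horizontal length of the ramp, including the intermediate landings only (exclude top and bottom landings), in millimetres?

5209 / 800 = 6.511 → round up to 7 ramp runs. That means 6 intermediate landings.
Horizontal run for 5209 mm of rise at 1:15 is 5209 × 15 = 78135 mm.
6 intermediate landings contribute 6 × 1350 = 8100 mm.
Developed length = 78135 + 8100 = 86235 mm.

86235 mm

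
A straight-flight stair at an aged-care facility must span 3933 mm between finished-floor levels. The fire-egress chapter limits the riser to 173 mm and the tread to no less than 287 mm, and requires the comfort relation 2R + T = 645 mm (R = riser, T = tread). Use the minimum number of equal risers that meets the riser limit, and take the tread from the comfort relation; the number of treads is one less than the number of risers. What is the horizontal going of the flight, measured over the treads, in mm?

6666 mm

At most 173 each: 3933/173 = 22.73, giving 23 risers.
R = 3933 ÷ 23 = 171 mm.
Tread T = 645 − 2 × 171 = 303 mm (≥ 287 mm).
Treads = 23 − 1 = 22; going = 22 × 303 = 6666 mm.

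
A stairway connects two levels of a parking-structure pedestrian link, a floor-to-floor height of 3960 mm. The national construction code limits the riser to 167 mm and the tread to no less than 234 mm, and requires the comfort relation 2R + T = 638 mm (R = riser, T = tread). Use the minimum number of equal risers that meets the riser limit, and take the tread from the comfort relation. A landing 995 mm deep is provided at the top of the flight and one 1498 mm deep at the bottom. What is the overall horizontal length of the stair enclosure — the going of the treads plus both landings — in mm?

9577 mm

At most 167 each: 3960/167 = 23.71, giving 24 risers.
Riser R = 3960 / 24 = 165 mm, within the 167 mm limit.
T = 638 − 2·165 = 308 mm, which satisfies the 234 mm minimum.
Going = (24 − 1) × 308 = 7084 mm.
Add landings: 7084 + 995 + 1498 = 9577 mm.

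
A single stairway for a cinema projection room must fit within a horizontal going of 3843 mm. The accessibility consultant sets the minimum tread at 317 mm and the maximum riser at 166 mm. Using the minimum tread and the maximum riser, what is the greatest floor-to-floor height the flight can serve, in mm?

2158 mm

3843 / 317 = 12.12, so 12 treads fit.
Risers = treads + 1 = 13.
Maximum height = 13 × 166 = 2158 mm.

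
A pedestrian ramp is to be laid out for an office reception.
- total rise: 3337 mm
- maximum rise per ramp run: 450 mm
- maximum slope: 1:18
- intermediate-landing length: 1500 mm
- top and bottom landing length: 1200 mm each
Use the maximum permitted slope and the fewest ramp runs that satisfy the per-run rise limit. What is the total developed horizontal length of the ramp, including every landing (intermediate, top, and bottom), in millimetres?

72966 mm

3337 / 450 = 7.416 → round up to 8 ramp runs. That means 7 intermediate landings.
Ramp run (horizontal) at 1:18: 3337 × 18 = 60066 mm.
Intermediate landings: 7 × 1500 = 10500 mm.
Top and bottom landings: 2 × 1200 = 2400 mm.
Total = 60066 + 10500 + 2400 = 72966 mm.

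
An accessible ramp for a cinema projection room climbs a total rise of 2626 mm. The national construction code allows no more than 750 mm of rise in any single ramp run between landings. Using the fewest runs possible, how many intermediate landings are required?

3 intermediate landings

2626 / 750 = 3.501 → round up to 4 ramp runs.
4 runs are separated by 3 intermediate landings.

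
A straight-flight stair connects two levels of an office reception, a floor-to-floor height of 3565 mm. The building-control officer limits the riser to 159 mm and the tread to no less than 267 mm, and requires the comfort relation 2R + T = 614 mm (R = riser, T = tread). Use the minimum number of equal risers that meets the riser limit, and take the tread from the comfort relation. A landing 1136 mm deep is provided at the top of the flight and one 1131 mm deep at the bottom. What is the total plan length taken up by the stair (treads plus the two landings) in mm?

3565 / 159 = 22.421 → round up to 23 risers.
R = 3565 ÷ 23 = 155 mm.
From 2R + T = 614: T = 614 − 310 = 304 mm.
23 risers give 22 treads; going = 22 × 304 = 6688 mm.
Enclosure = 6688 + 1136 + 1131 = 8955 mm.

8955 mm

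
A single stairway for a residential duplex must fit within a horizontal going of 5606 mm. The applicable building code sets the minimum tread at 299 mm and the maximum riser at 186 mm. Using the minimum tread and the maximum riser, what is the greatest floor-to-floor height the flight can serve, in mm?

Treads that fit: ⌊5606 / 299⌋ = 18.
Risers = treads + 1 = 19.
Maximum height = 19 × 186 = 3534 mm.

3534 mm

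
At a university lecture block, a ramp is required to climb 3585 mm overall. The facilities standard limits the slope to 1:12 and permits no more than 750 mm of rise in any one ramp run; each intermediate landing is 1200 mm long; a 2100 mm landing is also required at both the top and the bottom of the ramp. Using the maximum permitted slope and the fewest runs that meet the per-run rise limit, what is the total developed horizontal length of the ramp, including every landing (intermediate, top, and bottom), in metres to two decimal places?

3585 / 750 = 4.780 → round up to 5 ramp runs. That means 4 intermediate landings.
Horizontal run for 3585 mm of rise at 1:12 is 3585 × 12 = 43020 mm.
Intermediate landings: 4 × 1200 = 4800 mm.
Top and bottom landings: 2 × 2100 = 4200 mm.
Total = 43020 + 4800 + 4200 = 52020 mm.
= 52.02 m.

52.02 m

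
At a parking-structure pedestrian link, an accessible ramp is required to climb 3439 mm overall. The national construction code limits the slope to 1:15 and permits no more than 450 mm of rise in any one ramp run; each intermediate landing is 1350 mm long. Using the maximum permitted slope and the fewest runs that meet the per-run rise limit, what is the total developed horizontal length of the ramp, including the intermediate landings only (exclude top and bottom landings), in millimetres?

⌈3439/450⌉ = 8 ramp runs. That means 7 intermediate landings.
Ramp run (horizontal) at 1:15: 3439 × 15 = 51585 mm.
Intermediate landings: 7 × 1350 = 9450 mm.
Developed length = 51585 + 9450 = 61035 mm.

61035 mm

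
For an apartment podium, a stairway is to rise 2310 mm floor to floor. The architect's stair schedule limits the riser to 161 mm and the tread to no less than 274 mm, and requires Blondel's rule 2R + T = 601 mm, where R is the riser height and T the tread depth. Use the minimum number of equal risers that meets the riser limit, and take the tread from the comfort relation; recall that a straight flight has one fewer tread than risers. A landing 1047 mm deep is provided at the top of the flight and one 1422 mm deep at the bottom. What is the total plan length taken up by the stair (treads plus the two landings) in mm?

At most 161 each: 2310/161 = 14.35, giving 15 risers.
Each riser is 2310/15 = 154 mm (≤ 161 mm).
T = 601 − 2·154 = 293 mm, which satisfies the 274 mm minimum.
Going = (15 − 1) × 293 = 4102 mm.
Enclosure = 4102 + 1047 + 1422 = 6571 mm.

6571 mm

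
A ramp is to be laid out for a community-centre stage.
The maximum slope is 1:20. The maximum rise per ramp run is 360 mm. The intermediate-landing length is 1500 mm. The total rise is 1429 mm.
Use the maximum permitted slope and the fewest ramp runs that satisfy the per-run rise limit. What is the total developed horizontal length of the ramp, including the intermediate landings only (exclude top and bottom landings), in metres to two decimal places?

At most 360 each: 1429/360 = 3.97, giving 4 ramp runs. That means 3 intermediate landings.
Ramp run (horizontal) at 1:20: 1429 × 20 = 28580 mm.
3 intermediate landings contribute 3 × 1500 = 4500 mm.
Developed length = 28580 + 4500 = 33080 mm.
= 33.08 m.

33.08 m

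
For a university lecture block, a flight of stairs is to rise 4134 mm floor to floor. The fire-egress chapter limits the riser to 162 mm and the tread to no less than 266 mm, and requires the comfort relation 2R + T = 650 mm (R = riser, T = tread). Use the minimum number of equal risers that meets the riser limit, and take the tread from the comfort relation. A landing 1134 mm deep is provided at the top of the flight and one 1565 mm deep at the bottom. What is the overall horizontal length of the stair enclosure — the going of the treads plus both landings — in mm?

4134 / 162 = 25.519 → round up to 26 risers.
Each riser is 4134/26 = 159 mm (≤ 162 mm).
T = 650 − 2·159 = 332 mm, which satisfies the 266 mm minimum.
Treads = 26 − 1 = 25; going = 25 × 332 = 8300 mm.
Enclosure = 8300 + 1134 + 1565 = 10999 mm.

10999 mm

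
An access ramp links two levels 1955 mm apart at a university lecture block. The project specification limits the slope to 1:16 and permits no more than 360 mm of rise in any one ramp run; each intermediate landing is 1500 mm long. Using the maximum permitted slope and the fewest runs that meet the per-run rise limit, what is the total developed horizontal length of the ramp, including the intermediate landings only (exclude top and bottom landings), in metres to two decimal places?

⌈1955/360⌉ = 6 ramp runs. That means 5 intermediate landings.
Horizontal run for 1955 mm of rise at 1:16 is 1955 × 16 = 31280 mm.
5 intermediate landings contribute 5 × 1500 = 7500 mm.
Total developed length = 31280 + 7500 = 38780 mm.
= 38.78 m.

38.78 m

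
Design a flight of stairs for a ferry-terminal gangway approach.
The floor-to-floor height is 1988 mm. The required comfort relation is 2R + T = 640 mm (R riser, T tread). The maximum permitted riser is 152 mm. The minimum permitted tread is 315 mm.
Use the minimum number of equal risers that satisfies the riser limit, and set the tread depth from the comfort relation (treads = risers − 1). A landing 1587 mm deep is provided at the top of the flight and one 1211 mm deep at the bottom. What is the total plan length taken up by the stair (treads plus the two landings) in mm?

7426 mm

⌈1988/152⌉ = 14 risers.
Riser R = 1988 / 14 = 142 mm, within the 152 mm limit.
Tread T = 640 − 2 × 142 = 356 mm (≥ 315 mm).
Treads = 14 − 1 = 13; going = 13 × 356 = 4628 mm.
Enclosure = 4628 + 1587 + 1211 = 7426 mm.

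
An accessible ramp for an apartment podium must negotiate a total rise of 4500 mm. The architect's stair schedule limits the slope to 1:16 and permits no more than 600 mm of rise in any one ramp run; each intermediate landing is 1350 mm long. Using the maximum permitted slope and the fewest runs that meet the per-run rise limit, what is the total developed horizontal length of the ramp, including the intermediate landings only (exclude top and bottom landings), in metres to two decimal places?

At most 600 each: 4500/600 = 7.50, giving 8 ramp runs. That means 7 intermediate landings.
Ramp run (horizontal) at 1:16: 4500 × 16 = 72000 mm.
Intermediate landings: 7 × 1350 = 9450 mm.
Developed length = 72000 + 9450 = 81450 mm.
= 81.45 m.

81.45 m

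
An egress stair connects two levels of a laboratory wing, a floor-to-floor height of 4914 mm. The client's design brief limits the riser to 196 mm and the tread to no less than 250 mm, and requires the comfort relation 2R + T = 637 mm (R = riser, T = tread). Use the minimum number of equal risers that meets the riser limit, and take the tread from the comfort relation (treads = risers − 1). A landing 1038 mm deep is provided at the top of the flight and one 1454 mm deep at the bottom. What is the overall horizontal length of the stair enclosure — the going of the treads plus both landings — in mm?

4914 / 196 = 25.071 → round up to 26 risers.
Riser R = 4914 / 26 = 189 mm, within the 196 mm limit.
Tread T = 637 − 2 × 189 = 259 mm (≥ 250 mm).
Treads = 26 − 1 = 25; going = 25 × 259 = 6475 mm.
Enclosure = 6475 + 1038 + 1454 = 8967 mm.

8967 mm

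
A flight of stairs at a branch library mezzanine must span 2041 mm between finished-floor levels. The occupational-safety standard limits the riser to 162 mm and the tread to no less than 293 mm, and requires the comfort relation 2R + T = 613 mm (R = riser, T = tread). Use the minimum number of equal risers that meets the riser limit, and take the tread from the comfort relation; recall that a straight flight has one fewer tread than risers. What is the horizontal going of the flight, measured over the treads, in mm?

2041 / 162 = 12.599 → round up to 13 risers.
R = 2041 ÷ 13 = 157 mm.
From 2R + T = 613: T = 613 − 314 = 299 mm.
Going = (13 − 1) × 299 = 3588 mm.

3588 mm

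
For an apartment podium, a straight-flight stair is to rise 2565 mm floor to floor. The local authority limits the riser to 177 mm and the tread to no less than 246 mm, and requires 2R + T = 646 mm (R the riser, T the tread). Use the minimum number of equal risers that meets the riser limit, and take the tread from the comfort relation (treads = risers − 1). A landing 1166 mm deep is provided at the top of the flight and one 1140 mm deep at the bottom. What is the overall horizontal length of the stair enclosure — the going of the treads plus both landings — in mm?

⌈2565/177⌉ = 15 risers.
Each riser is 2565/15 = 171 mm (≤ 177 mm).
Tread T = 646 − 2 × 171 = 304 mm (≥ 246 mm).
Treads = 15 − 1 = 14; going = 14 × 304 = 4256 mm.
Add landings: 4256 + 1166 + 1140 = 6562 mm.

6562 mm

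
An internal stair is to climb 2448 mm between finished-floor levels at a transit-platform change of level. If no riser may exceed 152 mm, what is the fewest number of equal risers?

17 risers

2448 / 152 = 16.11, so 17 risers are needed.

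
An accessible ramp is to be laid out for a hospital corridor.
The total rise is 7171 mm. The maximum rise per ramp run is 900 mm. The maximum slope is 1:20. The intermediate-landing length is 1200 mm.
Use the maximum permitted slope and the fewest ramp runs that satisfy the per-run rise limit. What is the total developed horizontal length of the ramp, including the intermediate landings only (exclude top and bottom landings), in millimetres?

151820 mm

7171 / 900 = 7.968 → round up to 8 ramp runs. That means 7 intermediate landings.
Ramp run (horizontal) at 1:20: 7171 × 20 = 143420 mm.
7 intermediate landings contribute 7 × 1200 = 8400 mm.
Total developed length = 143420 + 8400 = 151820 mm.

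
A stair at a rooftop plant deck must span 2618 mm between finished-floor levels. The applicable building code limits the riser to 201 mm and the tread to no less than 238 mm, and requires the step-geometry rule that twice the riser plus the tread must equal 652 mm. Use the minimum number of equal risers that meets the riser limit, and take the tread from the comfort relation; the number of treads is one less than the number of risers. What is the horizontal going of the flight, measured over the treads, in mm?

At most 201 each: 2618/201 = 13.02, giving 14 risers.
R = 2618 ÷ 14 = 187 mm.
From 2R + T = 652: T = 652 − 374 = 278 mm.
Going = (14 − 1) × 278 = 3614 mm.

3614 mm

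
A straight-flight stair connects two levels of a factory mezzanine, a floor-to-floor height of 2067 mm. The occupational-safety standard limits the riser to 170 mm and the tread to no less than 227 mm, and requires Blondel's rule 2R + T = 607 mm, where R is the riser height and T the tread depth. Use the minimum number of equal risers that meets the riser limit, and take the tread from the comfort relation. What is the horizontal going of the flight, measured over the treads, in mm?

3468 mm

2067 / 170 = 12.16, so 13 risers are needed.
Riser R = 2067 / 13 = 159 mm, within the 170 mm limit.
From 2R + T = 607: T = 607 − 318 = 289 mm.
13 risers give 12 treads; going = 12 × 289 = 3468 mm.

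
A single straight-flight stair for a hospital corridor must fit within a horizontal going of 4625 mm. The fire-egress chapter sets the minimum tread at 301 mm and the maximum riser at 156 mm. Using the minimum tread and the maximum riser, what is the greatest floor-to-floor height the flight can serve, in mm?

4625 / 301 = 15.37, so 15 treads fit.
Risers = treads + 1 = 16.
Maximum height = 16 × 156 = 2496 mm.

2496 mm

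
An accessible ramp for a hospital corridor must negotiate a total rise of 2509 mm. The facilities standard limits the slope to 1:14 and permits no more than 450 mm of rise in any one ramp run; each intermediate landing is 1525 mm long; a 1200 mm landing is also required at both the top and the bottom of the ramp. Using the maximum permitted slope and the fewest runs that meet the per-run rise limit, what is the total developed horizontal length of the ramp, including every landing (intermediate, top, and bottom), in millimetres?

At most 450 each: 2509/450 = 5.58, giving 6 ramp runs. That means 5 intermediate landings.
Ramp run (horizontal) at 1:14: 2509 × 14 = 35126 mm.
Intermediate landings: 5 × 1525 = 7625 mm.
Top and bottom landings: 2 × 1200 = 2400 mm.
Total = 35126 + 7625 + 2400 = 45151 mm.

45151 mm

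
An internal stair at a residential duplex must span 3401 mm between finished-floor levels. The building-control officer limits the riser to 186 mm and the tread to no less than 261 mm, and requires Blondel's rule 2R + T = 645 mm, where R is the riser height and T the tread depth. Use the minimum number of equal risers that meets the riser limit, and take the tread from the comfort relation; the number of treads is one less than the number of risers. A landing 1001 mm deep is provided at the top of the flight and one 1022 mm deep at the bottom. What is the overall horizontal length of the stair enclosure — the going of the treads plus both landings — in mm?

At most 186 each: 3401/186 = 18.28, giving 19 risers.
Each riser is 3401/19 = 179 mm (≤ 186 mm).
Tread T = 645 − 2 × 179 = 287 mm (≥ 261 mm).
Treads = 19 − 1 = 18; going = 18 × 287 = 5166 mm.
Enclosure = 5166 + 1001 + 1022 = 7189 mm.

7189 mm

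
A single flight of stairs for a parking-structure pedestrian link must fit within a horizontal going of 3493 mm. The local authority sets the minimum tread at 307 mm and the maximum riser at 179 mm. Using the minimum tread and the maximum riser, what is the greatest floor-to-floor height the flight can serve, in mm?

Treads that fit: ⌊3493 / 307⌋ = 11.
Risers = treads + 1 = 12.
Maximum height = 12 × 179 = 2148 mm.

2148 mm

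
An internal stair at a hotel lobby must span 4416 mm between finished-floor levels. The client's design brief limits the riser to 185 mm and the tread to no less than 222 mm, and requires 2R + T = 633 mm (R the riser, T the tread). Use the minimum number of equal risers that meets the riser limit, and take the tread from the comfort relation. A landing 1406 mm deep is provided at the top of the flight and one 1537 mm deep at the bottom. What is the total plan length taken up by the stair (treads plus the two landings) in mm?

9038 mm

4416 / 185 = 23.870 → round up to 24 risers.
R = 4416 ÷ 24 = 184 mm.
From 2R + T = 633: T = 633 − 368 = 265 mm.
Going = (24 − 1) × 265 = 6095 mm.
Enclosure = 6095 + 1406 + 1537 = 9038 mm.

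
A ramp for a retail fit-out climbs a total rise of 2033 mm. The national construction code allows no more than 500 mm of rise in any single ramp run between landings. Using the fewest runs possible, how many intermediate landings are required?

⌈2033/500⌉ = 5 ramp runs.
5 runs are separated by 4 intermediate landings.

4 intermediate landings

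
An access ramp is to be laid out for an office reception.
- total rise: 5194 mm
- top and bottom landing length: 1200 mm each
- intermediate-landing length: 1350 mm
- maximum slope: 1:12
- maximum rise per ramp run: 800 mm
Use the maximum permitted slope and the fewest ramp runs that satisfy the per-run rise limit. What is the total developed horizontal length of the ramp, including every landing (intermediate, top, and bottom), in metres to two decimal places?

72.83 m

5194 / 800 = 6.492 → round up to 7 ramp runs. That means 6 intermediate landings.
Horizontal run for 5194 mm of rise at 1:12 is 5194 × 12 = 62328 mm.
6 intermediate landings contribute 6 × 1350 = 8100 mm.
Top and bottom landings: 2 × 1200 = 2400 mm.
Total = 62328 + 8100 + 2400 = 72828 mm.
= 72.83 m.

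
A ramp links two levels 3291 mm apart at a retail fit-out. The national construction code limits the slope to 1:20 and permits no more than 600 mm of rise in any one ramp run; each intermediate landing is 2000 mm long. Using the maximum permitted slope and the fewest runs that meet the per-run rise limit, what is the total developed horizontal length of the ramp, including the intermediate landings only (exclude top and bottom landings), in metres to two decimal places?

⌈3291/600⌉ = 6 ramp runs. That means 5 intermediate landings.
Ramp run (horizontal) at 1:20: 3291 × 20 = 65820 mm.
5 intermediate landings contribute 5 × 2000 = 10000 mm.
Developed length = 65820 + 10000 = 75820 mm.
= 75.82 m.

75.82 m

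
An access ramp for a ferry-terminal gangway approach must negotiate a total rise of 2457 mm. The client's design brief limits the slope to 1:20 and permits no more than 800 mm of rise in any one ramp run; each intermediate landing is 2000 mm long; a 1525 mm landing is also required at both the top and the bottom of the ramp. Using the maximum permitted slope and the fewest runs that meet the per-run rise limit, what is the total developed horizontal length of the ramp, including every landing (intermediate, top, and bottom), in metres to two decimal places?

58.19 m

At most 800 each: 2457/800 = 3.07, giving 4 ramp runs. That means 3 intermediate landings.
Ramp run (horizontal) at 1:20: 2457 × 20 = 49140 mm.
3 intermediate landings contribute 3 × 2000 = 6000 mm.
Top and bottom landings: 2 × 1525 = 3050 mm.
Total = 49140 + 6000 + 3050 = 58190 mm.
= 58.19 m.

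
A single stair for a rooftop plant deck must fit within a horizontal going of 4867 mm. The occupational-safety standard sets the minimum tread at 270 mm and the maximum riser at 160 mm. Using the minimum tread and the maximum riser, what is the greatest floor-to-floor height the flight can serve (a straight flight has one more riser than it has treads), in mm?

3040 mm

Treads that fit: ⌊4867 / 270⌋ = 18.
Risers = treads + 1 = 19.
Maximum height = 19 × 160 = 3040 mm.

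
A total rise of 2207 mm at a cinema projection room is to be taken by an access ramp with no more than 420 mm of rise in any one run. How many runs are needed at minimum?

At most 420 each: 2207/420 = 5.25, giving 6 ramp runs.

6 runs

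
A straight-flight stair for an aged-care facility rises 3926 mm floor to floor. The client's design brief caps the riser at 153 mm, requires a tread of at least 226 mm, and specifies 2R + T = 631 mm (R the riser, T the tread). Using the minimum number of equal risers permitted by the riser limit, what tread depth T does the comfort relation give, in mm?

3926 / 153 = 25.660 → round up to 26 risers.
Riser R = 3926 / 26 = 151 mm, within the 153 mm limit.
From 2R + T = 631: T = 631 − 302 = 329 mm.

329 mm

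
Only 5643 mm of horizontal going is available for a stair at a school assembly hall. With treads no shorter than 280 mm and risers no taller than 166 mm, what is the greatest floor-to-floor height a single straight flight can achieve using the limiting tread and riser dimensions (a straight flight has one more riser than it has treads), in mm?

3486 mm

5643 / 280 = 20.15, so 20 treads fit.
Risers = treads + 1 = 21.
Maximum height = 21 × 166 = 3486 mm.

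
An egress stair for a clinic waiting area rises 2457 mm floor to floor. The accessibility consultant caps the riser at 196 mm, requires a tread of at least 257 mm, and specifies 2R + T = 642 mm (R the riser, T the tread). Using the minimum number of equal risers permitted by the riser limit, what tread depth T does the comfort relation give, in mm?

2457 / 196 = 12.54, so 13 risers are needed.
R = 2457 ÷ 13 = 189 mm.
Tread T = 642 − 2 × 189 = 264 mm (≥ 257 mm).

264 mm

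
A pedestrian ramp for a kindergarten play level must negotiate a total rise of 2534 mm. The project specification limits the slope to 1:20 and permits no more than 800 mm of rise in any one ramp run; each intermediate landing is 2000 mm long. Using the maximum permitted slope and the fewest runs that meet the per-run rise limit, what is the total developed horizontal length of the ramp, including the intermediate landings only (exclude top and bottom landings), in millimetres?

At most 800 each: 2534/800 = 3.17, giving 4 ramp runs. That means 3 intermediate landings.
Horizontal run for 2534 mm of rise at 1:20 is 2534 × 20 = 50680 mm.
3 intermediate landings contribute 3 × 2000 = 6000 mm.
Developed length = 50680 + 6000 = 56680 mm.

56680 mm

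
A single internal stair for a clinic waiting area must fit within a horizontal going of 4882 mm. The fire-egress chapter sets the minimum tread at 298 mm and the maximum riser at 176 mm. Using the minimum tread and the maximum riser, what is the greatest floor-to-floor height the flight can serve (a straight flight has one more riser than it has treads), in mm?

2992 mm

4882 / 298 = 16.38, so 16 treads fit.
Risers = treads + 1 = 17.
Maximum height = 17 × 176 = 2992 mm.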